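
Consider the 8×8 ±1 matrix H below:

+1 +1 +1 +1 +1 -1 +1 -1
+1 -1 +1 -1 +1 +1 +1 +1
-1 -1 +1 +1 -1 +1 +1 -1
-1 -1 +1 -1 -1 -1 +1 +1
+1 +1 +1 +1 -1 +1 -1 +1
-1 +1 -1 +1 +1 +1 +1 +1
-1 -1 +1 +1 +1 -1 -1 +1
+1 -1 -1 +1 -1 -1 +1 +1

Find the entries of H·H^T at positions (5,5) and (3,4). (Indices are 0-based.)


Row 3 of H: [-1, -1, 1, -1, -1, -1, 1, 1].
Row 4 of H: [1, 1, 1, 1, -1, 1, -1, 1].
Row 5 of H: [-1, 1, -1, 1, 1, 1, 1, 1].
(H·H^T)[5][5] = Σ_j H[5][j]·H[5][j] = (-1)² + (1)² + (-1)² + (1)² + (1)² + (1)² + (1)² + (1)² = 1 + 1 + 1 + 1 + 1 + 1 + 1 + 1 = 8.
(H·H^T)[3][4] = Σ_j H[3][j]·H[4][j] = (-1)·(1) + (-1)·(1) + (1)·(1) + (-1)·(1) + (-1)·(-1) + (-1)·(1) + (1)·(-1) + (1)·(1) = -1 + -1 + 1 + -1 + 1 + -1 + -1 + 1 = -2.
Rows 3 and 4 are not orthogonal (dot product = -2 ≠ 0), so H is not a Hadamard matrix.

(5,5) entry = 8; (3,4) entry = -2.


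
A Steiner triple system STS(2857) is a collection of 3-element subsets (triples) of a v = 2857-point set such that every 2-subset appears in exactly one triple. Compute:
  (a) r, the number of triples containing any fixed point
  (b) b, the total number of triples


An STS(v) is a 2-(v, 3, 1) BIBD: block size k = 3, λ = 1.
Replication: r(k − 1) = λ(v − 1) ⇒ r·2 = 2857 − 1 = 2856 ⇒ r = 1428.
Block count: bk = vr ⇒ b·3 = 2857·1428 = 4079796 ⇒ b = 1359932.
(Check via b = v(v − 1)/6 = 2857·2856/6 = 8159592/6 = 1359932.)

r = 1428, b = 1359932.


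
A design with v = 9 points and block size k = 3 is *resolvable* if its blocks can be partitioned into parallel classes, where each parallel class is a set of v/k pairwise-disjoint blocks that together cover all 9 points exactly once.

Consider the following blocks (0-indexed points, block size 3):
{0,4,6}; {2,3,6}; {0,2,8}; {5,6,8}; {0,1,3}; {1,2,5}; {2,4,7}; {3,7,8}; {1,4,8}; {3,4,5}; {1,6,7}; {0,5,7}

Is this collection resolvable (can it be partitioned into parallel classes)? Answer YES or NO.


v = 9, block size k = 3, number of blocks = 12.
For resolvability, blocks must partition into parallel classes of size v/k = 3.
Total blocks must therefore be a multiple of 3: 12 = 3·4 + 0 ⇒ divisible ✓.
Greedy packing gives 4 candidate class(es). Each should be a full parallel class (size 3, covers all 9 points).
  Class 1 (3 blocks): {0,4,6}; {1,2,5}; {3,7,8}. Points covered: [0, 1, 2, 3, 4, 5, 6, 7, 8].
  Class 2 (3 blocks): {2,3,6}; {1,4,8}; {0,5,7}. Points covered: [0, 1, 2, 3, 4, 5, 6, 7, 8].
  Class 3 (3 blocks): {0,2,8}; {3,4,5}; {1,6,7}. Points covered: [0, 1, 2, 3, 4, 5, 6, 7, 8].
  Class 4 (3 blocks): {5,6,8}; {0,1,3}; {2,4,7}. Points covered: [0, 1, 2, 3, 4, 5, 6, 7, 8].
All classes full (size 3)? YES. All classes cover every point? YES.
Resolvable? YES.

YES


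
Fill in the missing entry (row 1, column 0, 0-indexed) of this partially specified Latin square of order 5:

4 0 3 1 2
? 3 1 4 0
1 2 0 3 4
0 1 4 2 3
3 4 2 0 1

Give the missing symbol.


Row 1 contains symbols [0, 1, 3, 4] — missing [2].
Column 0 contains symbols [0, 1, 3, 4] — missing [2].
The missing symbol must appear in both missing sets; intersection = [2].
Therefore the hidden value is 2.

Missing value = 2.


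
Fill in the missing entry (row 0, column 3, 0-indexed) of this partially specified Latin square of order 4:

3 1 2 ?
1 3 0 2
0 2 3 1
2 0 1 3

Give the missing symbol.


Row 0 contains symbols [1, 2, 3] — missing [0].
Column 3 contains symbols [1, 2, 3] — missing [0].
The missing symbol must appear in both missing sets; intersection = [0].
Therefore the hidden value is 0.

Missing value = 0.


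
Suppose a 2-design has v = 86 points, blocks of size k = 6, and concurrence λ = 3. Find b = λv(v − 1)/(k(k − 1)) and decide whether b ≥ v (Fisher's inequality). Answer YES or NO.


b = λv(v − 1)/(k(k − 1)) = 3·86·85/(6·5) = 21930/30 = 731.
Compare with v = 86: b ≥ v, so Fisher's inequality holds.

YES


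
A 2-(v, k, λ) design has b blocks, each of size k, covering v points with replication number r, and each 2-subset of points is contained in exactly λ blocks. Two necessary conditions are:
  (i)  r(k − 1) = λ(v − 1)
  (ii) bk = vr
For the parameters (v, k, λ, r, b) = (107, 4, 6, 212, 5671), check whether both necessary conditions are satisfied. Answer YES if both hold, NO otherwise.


Condition (i): r(k − 1) = 212·3 = 636; λ(v − 1) = 6·106 = 636. Match? YES.
Condition (ii): bk = 5671·4 = 22684; vr = 107·212 = 22684. Match? YES.
Both conditions hold? YES.

YES


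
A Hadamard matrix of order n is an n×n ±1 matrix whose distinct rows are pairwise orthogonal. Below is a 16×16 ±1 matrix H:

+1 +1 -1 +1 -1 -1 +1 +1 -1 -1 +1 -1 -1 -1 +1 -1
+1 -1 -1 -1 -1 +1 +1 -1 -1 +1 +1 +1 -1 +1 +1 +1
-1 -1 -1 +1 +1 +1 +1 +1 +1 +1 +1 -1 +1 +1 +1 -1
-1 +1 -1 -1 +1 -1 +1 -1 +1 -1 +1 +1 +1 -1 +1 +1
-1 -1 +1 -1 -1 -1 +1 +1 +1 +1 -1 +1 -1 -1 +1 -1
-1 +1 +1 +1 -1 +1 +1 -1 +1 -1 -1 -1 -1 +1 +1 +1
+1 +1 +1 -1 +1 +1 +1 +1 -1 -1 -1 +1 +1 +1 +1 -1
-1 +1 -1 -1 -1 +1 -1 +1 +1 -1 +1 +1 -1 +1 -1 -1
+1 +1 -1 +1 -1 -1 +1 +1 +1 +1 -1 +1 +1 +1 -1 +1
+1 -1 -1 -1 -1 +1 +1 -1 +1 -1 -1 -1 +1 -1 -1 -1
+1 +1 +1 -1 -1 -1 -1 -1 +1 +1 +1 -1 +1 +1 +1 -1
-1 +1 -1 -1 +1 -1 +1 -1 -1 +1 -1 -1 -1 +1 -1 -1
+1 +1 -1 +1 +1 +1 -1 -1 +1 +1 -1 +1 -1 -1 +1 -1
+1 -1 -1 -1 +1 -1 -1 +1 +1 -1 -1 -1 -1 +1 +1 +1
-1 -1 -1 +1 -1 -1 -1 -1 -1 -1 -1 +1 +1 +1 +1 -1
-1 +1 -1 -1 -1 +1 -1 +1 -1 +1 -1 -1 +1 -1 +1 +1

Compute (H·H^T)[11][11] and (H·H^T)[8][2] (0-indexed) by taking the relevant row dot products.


Row 2 of H: [-1, -1, -1, 1, 1, 1, 1, 1, 1, 1, 1, -1, 1, 1, 1, -1].
Row 8 of H: [1, 1, -1, 1, -1, -1, 1, 1, 1, 1, -1, 1, 1, 1, -1, 1].
Row 11 of H: [-1, 1, -1, -1, 1, -1, 1, -1, -1, 1, -1, -1, -1, 1, -1, -1].
(H·H^T)[11][11] = Σ_j H[11][j]·H[11][j] = (-1)² + (1)² + (-1)² + (-1)² + (1)² + (-1)² + (1)² + (-1)² + (-1)² + (1)² + (-1)² + (-1)² + (-1)² + (1)² + (-1)² + (-1)² = 1 + 1 + 1 + 1 + 1 + 1 + 1 + 1 + 1 + 1 + 1 + 1 + 1 + 1 + 1 + 1 = 16.
(H·H^T)[8][2] = Σ_j H[8][j]·H[2][j] = (1)·(-1) + (1)·(-1) + (-1)·(-1) + (1)·(1) + (-1)·(1) + (-1)·(1) + (1)·(1) + (1)·(1) + (1)·(1) + (1)·(1) + (-1)·(1) + (1)·(-1) + (1)·(1) + (1)·(1) + (-1)·(1) + (1)·(-1) = -1 + -1 + 1 + 1 + -1 + -1 + 1 + 1 + 1 + 1 + -1 + -1 + 1 + 1 + -1 + -1 = 0.
So rows 8 and 2 are orthogonal; the diagonal entry equals n = 16.

(11,11) entry = 16; (8,2) entry = 0.


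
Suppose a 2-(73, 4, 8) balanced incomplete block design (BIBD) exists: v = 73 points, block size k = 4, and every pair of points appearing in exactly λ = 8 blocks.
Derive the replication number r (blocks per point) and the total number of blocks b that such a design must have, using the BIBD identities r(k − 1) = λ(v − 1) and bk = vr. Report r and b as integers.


Any 2-(v, k, λ) BIBD satisfies two necessary conditions:
  (i)  Each point sits in r blocks, and counting incidences through any fixed point gives r(k − 1) = λ(v − 1), so r = λ(v − 1)/(k − 1).
  (ii) Total incidences bk = vr, so b = vr/k.
Step 1: r = λ(v − 1)/(k − 1) = 8·(73 − 1)/(4 − 1) = 8·72/3 = 576/3 = 192.
Step 2: b = vr/k = 73·192/4 = 14016/4 = 3504.
Check integrality: r = 192 ∈ Z ✓, b = 3504 ∈ Z ✓.
(These identities are necessary conditions: they determine r and b for any design with these parameters, but do not by themselves prove that one exists.)

r = 192, b = 3504.


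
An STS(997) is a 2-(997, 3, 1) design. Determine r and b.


An STS(v) is a 2-(v, 3, 1) BIBD: block size k = 3, λ = 1.
Replication: r(k − 1) = λ(v − 1) ⇒ r·2 = 997 − 1 = 996 ⇒ r = 498.
Block count: b = v(v − 1)/6 = 997·996/6 = 993012/6 = 165502.

r = 498, b = 165502.


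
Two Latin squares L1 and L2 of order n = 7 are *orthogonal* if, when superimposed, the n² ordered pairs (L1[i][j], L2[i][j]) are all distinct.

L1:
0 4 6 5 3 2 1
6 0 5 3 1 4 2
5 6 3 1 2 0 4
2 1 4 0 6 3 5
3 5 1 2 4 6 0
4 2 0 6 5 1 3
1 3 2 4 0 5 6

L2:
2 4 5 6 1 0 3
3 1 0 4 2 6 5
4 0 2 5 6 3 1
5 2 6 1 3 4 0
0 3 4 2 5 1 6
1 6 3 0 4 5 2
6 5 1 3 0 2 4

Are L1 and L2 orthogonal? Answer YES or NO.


Form the n² = 49 superimposed pairs (L1[i][j], L2[i][j]), row by row (rows and columns indexed from 0):
row 0: (0,2) (4,4) (6,5) (5,6) (3,1) (2,0) (1,3)
row 1: (6,3) (0,1) (5,0) (3,4) (1,2) (4,6) (2,5)
row 2: (5,4) (6,0) (3,2) (1,5) (2,6) (0,3) (4,1)
row 3: (2,5) (1,2) (4,6) (0,1) (6,3) (3,4) (5,0)
row 4: (3,0) (5,3) (1,4) (2,2) (4,5) (6,1) (0,6)
row 5: (4,1) (2,6) (0,3) (6,0) (5,4) (1,5) (3,2)
row 6: (1,6) (3,5) (2,1) (4,3) (0,0) (5,2) (6,4)
Orthogonality requires all 49 pairs distinct.
But the pair (2,5) repeats: cell (1,6) has L1 = 2, L2 = 5, and cell (3,0) has L1 = 2, L2 = 5.
A repeated pair means some other pair never occurs (only 35 distinct pairs out of 49), so the squares are not orthogonal.
Conclusion: NO.

NO


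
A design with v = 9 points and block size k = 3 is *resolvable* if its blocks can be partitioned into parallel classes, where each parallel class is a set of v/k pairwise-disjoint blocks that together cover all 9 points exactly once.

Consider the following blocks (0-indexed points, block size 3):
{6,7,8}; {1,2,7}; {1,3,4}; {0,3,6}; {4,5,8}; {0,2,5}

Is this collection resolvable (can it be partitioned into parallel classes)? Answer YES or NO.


v = 9, block size k = 3, number of blocks = 6.
For resolvability, blocks must partition into parallel classes of size v/k = 3.
Total blocks must therefore be a multiple of 3: 6 = 3·2 + 0 ⇒ divisible ✓.
Greedy packing gives 2 candidate class(es). Each should be a full parallel class (size 3, covers all 9 points).
  Class 1 (3 blocks): {6,7,8}; {1,3,4}; {0,2,5}. Points covered: [0, 1, 2, 3, 4, 5, 6, 7, 8].
  Class 2 (3 blocks): {1,2,7}; {0,3,6}; {4,5,8}. Points covered: [0, 1, 2, 3, 4, 5, 6, 7, 8].
All classes full (size 3)? YES. All classes cover every point? YES.
Resolvable? YES.

YES


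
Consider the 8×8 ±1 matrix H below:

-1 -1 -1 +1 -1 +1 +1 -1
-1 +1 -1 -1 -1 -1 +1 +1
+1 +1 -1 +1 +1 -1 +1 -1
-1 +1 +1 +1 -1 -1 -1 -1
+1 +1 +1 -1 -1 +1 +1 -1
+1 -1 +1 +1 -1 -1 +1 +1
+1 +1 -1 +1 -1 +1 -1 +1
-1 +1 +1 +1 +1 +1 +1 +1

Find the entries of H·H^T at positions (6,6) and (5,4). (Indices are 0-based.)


Row 4 of H: [1, 1, 1, -1, -1, 1, 1, -1].
Row 5 of H: [1, -1, 1, 1, -1, -1, 1, 1].
Row 6 of H: [1, 1, -1, 1, -1, 1, -1, 1].
(H·H^T)[6][6] = Σ_j H[6][j]·H[6][j] = (1)² + (1)² + (-1)² + (1)² + (-1)² + (1)² + (-1)² + (1)² = 1 + 1 + 1 + 1 + 1 + 1 + 1 + 1 = 8.
(H·H^T)[5][4] = Σ_j H[5][j]·H[4][j] = (1)·(1) + (-1)·(1) + (1)·(1) + (1)·(-1) + (-1)·(-1) + (-1)·(1) + (1)·(1) + (1)·(-1) = 1 + -1 + 1 + -1 + 1 + -1 + 1 + -1 = 0.
So rows 5 and 4 are orthogonal; the diagonal entry equals n = 8.

(6,6) entry = 8; (5,4) entry = 0.


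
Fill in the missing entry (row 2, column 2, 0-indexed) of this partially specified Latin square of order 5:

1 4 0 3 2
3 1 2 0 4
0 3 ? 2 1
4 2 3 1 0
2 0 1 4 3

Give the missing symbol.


Row 2 contains symbols [0, 1, 2, 3] — missing [4].
Column 2 contains symbols [0, 1, 2, 3] — missing [4].
The missing symbol must appear in both missing sets; intersection = [4].
Therefore the hidden value is 4.

Missing value = 4.


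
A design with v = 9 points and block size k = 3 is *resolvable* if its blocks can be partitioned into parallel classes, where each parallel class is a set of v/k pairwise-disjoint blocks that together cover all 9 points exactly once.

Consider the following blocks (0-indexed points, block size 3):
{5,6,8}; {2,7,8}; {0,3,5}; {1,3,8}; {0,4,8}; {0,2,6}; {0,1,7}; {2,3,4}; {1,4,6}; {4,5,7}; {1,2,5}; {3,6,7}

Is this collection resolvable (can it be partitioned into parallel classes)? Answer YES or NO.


v = 9, block size k = 3, number of blocks = 12.
For resolvability, blocks must partition into parallel classes of size v/k = 3.
Total blocks must therefore be a multiple of 3: 12 = 3·4 + 0 ⇒ divisible ✓.
Greedy packing gives 4 candidate class(es). Each should be a full parallel class (size 3, covers all 9 points).
  Class 1 (3 blocks): {5,6,8}; {0,1,7}; {2,3,4}. Points covered: [0, 1, 2, 3, 4, 5, 6, 7, 8].
  Class 2 (3 blocks): {2,7,8}; {0,3,5}; {1,4,6}. Points covered: [0, 1, 2, 3, 4, 5, 6, 7, 8].
  Class 3 (3 blocks): {1,3,8}; {0,2,6}; {4,5,7}. Points covered: [0, 1, 2, 3, 4, 5, 6, 7, 8].
  Class 4 (3 blocks): {0,4,8}; {1,2,5}; {3,6,7}. Points covered: [0, 1, 2, 3, 4, 5, 6, 7, 8].
All classes full (size 3)? YES. All classes cover every point? YES.
Resolvable? YES.

YES


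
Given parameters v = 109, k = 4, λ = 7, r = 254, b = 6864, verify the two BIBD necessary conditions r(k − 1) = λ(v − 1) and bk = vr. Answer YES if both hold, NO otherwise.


Condition (i): r(k − 1) = 254·3 = 762; λ(v − 1) = 7·108 = 756. Match? NO.
Condition (ii): bk = 6864·4 = 27456; vr = 109·254 = 27686. Match? NO.
Both conditions hold? NO.

NO


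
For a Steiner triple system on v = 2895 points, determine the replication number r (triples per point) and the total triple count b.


An STS(v) is a 2-(v, 3, 1) BIBD: block size k = 3, λ = 1.
Replication: r(k − 1) = λ(v − 1) ⇒ r·2 = 2895 − 1 = 2894 ⇒ r = 1447.
Block count: b = v(v − 1)/6 = 2895·2894/6 = 8378130/6 = 1396355.
(Check via bk = vr: 1396355·3 = 4189065 = 2895·1447 = 4189065 ✓.)

r = 1447, b = 1396355.


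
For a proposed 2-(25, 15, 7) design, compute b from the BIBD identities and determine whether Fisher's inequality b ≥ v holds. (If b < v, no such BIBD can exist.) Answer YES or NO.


r = λ(v − 1)/(k − 1) = 7·24/14 = 12.
b = vr/k = 25·12/15 = 20.
Fisher's inequality: b ≥ v ⇔ 20 ≥ 25? NO.

NO


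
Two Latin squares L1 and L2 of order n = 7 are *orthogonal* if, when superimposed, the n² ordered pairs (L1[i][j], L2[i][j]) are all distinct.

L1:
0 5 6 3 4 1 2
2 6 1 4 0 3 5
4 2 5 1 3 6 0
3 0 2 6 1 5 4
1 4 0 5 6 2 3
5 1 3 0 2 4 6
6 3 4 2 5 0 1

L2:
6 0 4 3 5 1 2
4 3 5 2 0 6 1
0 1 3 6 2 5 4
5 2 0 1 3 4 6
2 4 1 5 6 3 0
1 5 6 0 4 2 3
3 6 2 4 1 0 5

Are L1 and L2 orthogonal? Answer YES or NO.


Form the n² = 49 superimposed pairs (L1[i][j], L2[i][j]), row by row (rows and columns indexed from 0):
row 0: (0,6) (5,0) (6,4) (3,3) (4,5) (1,1) (2,2)
row 1: (2,4) (6,3) (1,5) (4,2) (0,0) (3,6) (5,1)
row 2: (4,0) (2,1) (5,3) (1,6) (3,2) (6,5) (0,4)
row 3: (3,5) (0,2) (2,0) (6,1) (1,3) (5,4) (4,6)
row 4: (1,2) (4,4) (0,1) (5,5) (6,6) (2,3) (3,0)
row 5: (5,1) (1,5) (3,6) (0,0) (2,4) (4,2) (6,3)
row 6: (6,3) (3,6) (4,2) (2,4) (5,1) (0,0) (1,5)
Orthogonality requires all 49 pairs distinct.
But the pair (5,1) repeats: cell (1,6) has L1 = 5, L2 = 1, and cell (5,0) has L1 = 5, L2 = 1.
A repeated pair means some other pair never occurs (only 35 distinct pairs out of 49), so the squares are not orthogonal.
Conclusion: NO.

NO


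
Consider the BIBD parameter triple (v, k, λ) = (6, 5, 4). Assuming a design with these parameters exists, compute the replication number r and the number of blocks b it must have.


Any 2-(v, k, λ) BIBD satisfies two necessary conditions:
  (i)  Each point sits in r blocks, and counting incidences through any fixed point gives r(k − 1) = λ(v − 1), so r = λ(v − 1)/(k − 1).
  (ii) Total incidences bk = vr, so b = vr/k.
Step 1: r = λ(v − 1)/(k − 1) = 4·(6 − 1)/(5 − 1) = 4·5/4 = 20/4 = 5.
Step 2: b = vr/k = 6·5/5 = 30/5 = 6.
Check integrality: r = 5 ∈ Z ✓, b = 6 ∈ Z ✓.
(These identities are necessary conditions: they determine r and b for any design with these parameters, but do not by themselves prove that one exists.)

r = 5, b = 6.


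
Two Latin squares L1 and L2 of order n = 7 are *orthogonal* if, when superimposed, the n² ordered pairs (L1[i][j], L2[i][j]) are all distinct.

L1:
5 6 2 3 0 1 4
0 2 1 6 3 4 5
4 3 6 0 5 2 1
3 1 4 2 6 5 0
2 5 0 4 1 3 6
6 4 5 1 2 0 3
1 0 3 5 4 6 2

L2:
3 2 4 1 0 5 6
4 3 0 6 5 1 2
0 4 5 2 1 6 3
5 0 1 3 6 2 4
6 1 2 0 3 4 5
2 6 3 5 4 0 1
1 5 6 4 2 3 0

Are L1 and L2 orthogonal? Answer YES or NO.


Form the n² = 49 superimposed pairs (L1[i][j], L2[i][j]), row by row (rows and columns indexed from 0):
row 0: (5,3) (6,2) (2,4) (3,1) (0,0) (1,5) (4,6)
row 1: (0,4) (2,3) (1,0) (6,6) (3,5) (4,1) (5,2)
row 2: (4,0) (3,4) (6,5) (0,2) (5,1) (2,6) (1,3)
row 3: (3,5) (1,0) (4,1) (2,3) (6,6) (5,2) (0,4)
row 4: (2,6) (5,1) (0,2) (4,0) (1,3) (3,4) (6,5)
row 5: (6,2) (4,6) (5,3) (1,5) (2,4) (0,0) (3,1)
row 6: (1,1) (0,5) (3,6) (5,4) (4,2) (6,3) (2,0)
Orthogonality requires all 49 pairs distinct.
But the pair (3,5) repeats: cell (1,4) has L1 = 3, L2 = 5, and cell (3,0) has L1 = 3, L2 = 5.
A repeated pair means some other pair never occurs (only 28 distinct pairs out of 49), so the squares are not orthogonal.
Conclusion: NO.

NO


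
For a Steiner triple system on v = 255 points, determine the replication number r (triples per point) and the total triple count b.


An STS(v) is a 2-(v, 3, 1) BIBD: block size k = 3, λ = 1.
Replication: r(k − 1) = λ(v − 1) ⇒ r·2 = 255 − 1 = 254 ⇒ r = 127.
Block count: b = v(v − 1)/6 = 255·254/6 = 64770/6 = 10795.

r = 127, b = 10795.


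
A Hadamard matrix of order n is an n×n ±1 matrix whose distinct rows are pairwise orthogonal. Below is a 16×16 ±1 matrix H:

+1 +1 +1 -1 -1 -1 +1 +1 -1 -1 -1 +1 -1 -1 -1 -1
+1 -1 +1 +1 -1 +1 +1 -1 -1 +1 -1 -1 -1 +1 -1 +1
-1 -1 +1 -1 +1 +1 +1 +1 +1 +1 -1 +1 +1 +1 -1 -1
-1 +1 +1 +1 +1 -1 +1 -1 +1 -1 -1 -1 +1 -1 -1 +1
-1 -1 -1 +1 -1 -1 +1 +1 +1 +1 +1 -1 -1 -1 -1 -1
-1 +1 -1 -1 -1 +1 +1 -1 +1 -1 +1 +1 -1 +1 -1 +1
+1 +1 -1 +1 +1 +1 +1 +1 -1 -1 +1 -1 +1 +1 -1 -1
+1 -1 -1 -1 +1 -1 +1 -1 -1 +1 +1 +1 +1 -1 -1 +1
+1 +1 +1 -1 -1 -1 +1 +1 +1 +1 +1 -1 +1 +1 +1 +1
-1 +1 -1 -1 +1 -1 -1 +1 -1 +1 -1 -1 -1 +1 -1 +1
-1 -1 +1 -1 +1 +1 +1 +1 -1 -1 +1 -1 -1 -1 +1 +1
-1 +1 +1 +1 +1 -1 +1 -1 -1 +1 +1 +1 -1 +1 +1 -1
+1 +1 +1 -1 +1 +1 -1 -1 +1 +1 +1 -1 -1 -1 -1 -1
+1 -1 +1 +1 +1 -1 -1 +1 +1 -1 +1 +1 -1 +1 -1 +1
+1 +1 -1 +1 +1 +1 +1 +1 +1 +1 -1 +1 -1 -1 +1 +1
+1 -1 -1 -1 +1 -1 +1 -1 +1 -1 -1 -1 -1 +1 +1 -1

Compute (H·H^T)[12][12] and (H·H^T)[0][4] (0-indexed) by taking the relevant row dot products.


Row 0 of H: [1, 1, 1, -1, -1, -1, 1, 1, -1, -1, -1, 1, -1, -1, -1, -1].
Row 4 of H: [-1, -1, -1, 1, -1, -1, 1, 1, 1, 1, 1, -1, -1, -1, -1, -1].
Row 12 of H: [1, 1, 1, -1, 1, 1, -1, -1, 1, 1, 1, -1, -1, -1, -1, -1].
(H·H^T)[12][12] = Σ_j H[12][j]·H[12][j] = (1)² + (1)² + (1)² + (-1)² + (1)² + (1)² + (-1)² + (-1)² + (1)² + (1)² + (1)² + (-1)² + (-1)² + (-1)² + (-1)² + (-1)² = 1 + 1 + 1 + 1 + 1 + 1 + 1 + 1 + 1 + 1 + 1 + 1 + 1 + 1 + 1 + 1 = 16.
(H·H^T)[0][4] = Σ_j H[0][j]·H[4][j] = (1)·(-1) + (1)·(-1) + (1)·(-1) + (-1)·(1) + (-1)·(-1) + (-1)·(-1) + (1)·(1) + (1)·(1) + (-1)·(1) + (-1)·(1) + (-1)·(1) + (1)·(-1) + (-1)·(-1) + (-1)·(-1) + (-1)·(-1) + (-1)·(-1) = -1 + -1 + -1 + -1 + 1 + 1 + 1 + 1 + -1 + -1 + -1 + -1 + 1 + 1 + 1 + 1 = 0.
So rows 0 and 4 are orthogonal; the diagonal entry equals n = 16.

(12,12) entry = 16; (0,4) entry = 0.


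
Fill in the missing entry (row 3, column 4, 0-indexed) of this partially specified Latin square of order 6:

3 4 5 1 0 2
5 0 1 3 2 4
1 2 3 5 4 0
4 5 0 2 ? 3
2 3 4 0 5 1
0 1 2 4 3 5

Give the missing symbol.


Row 3 contains symbols [0, 2, 3, 4, 5] — missing [1].
Column 4 contains symbols [0, 2, 3, 4, 5] — missing [1].
The missing symbol must appear in both missing sets; intersection = [1].
Therefore the hidden value is 1.

Missing value = 1.


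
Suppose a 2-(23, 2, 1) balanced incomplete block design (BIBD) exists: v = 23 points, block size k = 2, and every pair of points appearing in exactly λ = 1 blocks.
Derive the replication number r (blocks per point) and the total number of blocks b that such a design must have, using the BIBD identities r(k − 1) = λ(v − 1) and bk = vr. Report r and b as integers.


Any 2-(v, k, λ) BIBD satisfies two necessary conditions:
  (i)  Each point sits in r blocks, and counting incidences through any fixed point gives r(k − 1) = λ(v − 1), so r = λ(v − 1)/(k − 1).
  (ii) Total incidences bk = vr, so b = vr/k.
Step 1: r = λ(v − 1)/(k − 1) = 1·(23 − 1)/(2 − 1) = 1·22/1 = 22/1 = 22.
Step 2: b = vr/k = 23·22/2 = 506/2 = 253.
Check integrality: r = 22 ∈ Z ✓, b = 253 ∈ Z ✓.
(These identities are necessary conditions: they determine r and b for any design with these parameters, but do not by themselves prove that one exists.)

r = 22, b = 253.


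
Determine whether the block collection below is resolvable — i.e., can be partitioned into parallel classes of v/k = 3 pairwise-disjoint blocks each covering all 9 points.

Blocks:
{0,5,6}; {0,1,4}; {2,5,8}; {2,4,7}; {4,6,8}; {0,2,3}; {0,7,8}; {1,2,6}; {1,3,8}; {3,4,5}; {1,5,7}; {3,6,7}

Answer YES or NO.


v = 9, block size k = 3, number of blocks = 12.
For resolvability, blocks must partition into parallel classes of size v/k = 3.
Total blocks must therefore be a multiple of 3: 12 = 3·4 + 0 ⇒ divisible ✓.
Greedy packing gives 4 candidate class(es). Each should be a full parallel class (size 3, covers all 9 points).
  Class 1 (3 blocks): {0,5,6}; {2,4,7}; {1,3,8}. Points covered: [0, 1, 2, 3, 4, 5, 6, 7, 8].
  Class 2 (3 blocks): {0,1,4}; {2,5,8}; {3,6,7}. Points covered: [0, 1, 2, 3, 4, 5, 6, 7, 8].
  Class 3 (3 blocks): {4,6,8}; {0,2,3}; {1,5,7}. Points covered: [0, 1, 2, 3, 4, 5, 6, 7, 8].
  Class 4 (3 blocks): {0,7,8}; {1,2,6}; {3,4,5}. Points covered: [0, 1, 2, 3, 4, 5, 6, 7, 8].
All classes full (size 3)? YES. All classes cover every point? YES.
Resolvable? YES.

YES


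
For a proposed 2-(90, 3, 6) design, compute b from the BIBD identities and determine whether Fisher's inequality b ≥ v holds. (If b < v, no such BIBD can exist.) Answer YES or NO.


b = λv(v − 1)/(k(k − 1)) = 6·90·89/(3·2) = 48060/6 = 8010.
Compare with v = 90: b ≥ v, so Fisher's inequality holds.

YES


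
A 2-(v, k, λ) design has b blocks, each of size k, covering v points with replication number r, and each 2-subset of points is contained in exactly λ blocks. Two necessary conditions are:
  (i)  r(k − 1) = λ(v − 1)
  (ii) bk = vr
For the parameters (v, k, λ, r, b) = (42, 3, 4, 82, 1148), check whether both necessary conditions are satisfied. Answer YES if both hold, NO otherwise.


Condition (i): r(k − 1) = 82·2 = 164; λ(v − 1) = 4·41 = 164. Match? YES.
Condition (ii): bk = 1148·3 = 3444; vr = 42·82 = 3444. Match? YES.
Both conditions hold? YES.

YES


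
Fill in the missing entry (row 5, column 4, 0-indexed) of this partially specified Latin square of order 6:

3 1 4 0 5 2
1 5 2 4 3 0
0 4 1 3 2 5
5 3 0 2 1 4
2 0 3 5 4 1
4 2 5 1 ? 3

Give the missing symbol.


Row 5 contains symbols [1, 2, 3, 4, 5] — missing [0].
Column 4 contains symbols [1, 2, 3, 4, 5] — missing [0].
The missing symbol must appear in both missing sets; intersection = [0].
Therefore the hidden value is 0.

Missing value = 0.


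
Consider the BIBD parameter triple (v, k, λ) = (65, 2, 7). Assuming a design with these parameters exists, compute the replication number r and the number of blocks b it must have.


Any 2-(v, k, λ) BIBD satisfies two necessary conditions:
  (i)  Each point sits in r blocks, and counting incidences through any fixed point gives r(k − 1) = λ(v − 1), so r = λ(v − 1)/(k − 1).
  (ii) Total incidences bk = vr, so b = vr/k.
Step 1: r = λ(v − 1)/(k − 1) = 7·(65 − 1)/(2 − 1) = 7·64/1 = 448/1 = 448.
Step 2: b = vr/k = 65·448/2 = 29120/2 = 14560.
Check integrality: r = 448 ∈ Z ✓, b = 14560 ∈ Z ✓.
(These identities are necessary conditions: they determine r and b for any design with these parameters, but do not by themselves prove that one exists.)

r = 448, b = 14560.


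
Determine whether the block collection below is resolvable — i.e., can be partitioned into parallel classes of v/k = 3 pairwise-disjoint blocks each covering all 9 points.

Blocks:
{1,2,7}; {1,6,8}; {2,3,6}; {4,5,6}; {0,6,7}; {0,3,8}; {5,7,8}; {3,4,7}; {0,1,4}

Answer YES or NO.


v = 9, block size k = 3, number of blocks = 9.
For resolvability, blocks must partition into parallel classes of size v/k = 3.
Total blocks must therefore be a multiple of 3: 9 = 3·3 + 0 ⇒ divisible ✓.
Consider block {1,6,8}. The only other block(s) in the collection disjoint from it are {3,4,7} — just 1 block(s). Any parallel class containing {1,6,8} would need 2 other blocks each disjoint from it, so no parallel class of size 3 can contain {1,6,8}.
Since every block must belong to some parallel class in a resolution, the collection cannot be partitioned into parallel classes.
Resolvable? NO.

NO


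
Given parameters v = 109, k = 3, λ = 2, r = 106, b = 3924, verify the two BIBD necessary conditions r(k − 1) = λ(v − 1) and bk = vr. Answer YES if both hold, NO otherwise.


Condition (i): r(k − 1) = 106·2 = 212; λ(v − 1) = 2·108 = 216. Match? NO.
Condition (ii): bk = 3924·3 = 11772; vr = 109·106 = 11554. Match? NO.
Both conditions hold? NO.

NO


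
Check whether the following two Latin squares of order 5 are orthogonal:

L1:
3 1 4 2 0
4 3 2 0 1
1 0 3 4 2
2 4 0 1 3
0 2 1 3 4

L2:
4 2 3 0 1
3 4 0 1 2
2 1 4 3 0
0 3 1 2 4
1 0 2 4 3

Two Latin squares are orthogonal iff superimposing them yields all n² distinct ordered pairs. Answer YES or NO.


Form the n² = 25 superimposed pairs (L1[i][j], L2[i][j]), row by row (rows and columns indexed from 0):
row 0: (3,4) (1,2) (4,3) (2,0) (0,1)
row 1: (4,3) (3,4) (2,0) (0,1) (1,2)
row 2: (1,2) (0,1) (3,4) (4,3) (2,0)
row 3: (2,0) (4,3) (0,1) (1,2) (3,4)
row 4: (0,1) (2,0) (1,2) (3,4) (4,3)
Orthogonality requires all 25 pairs distinct.
But the pair (4,3) repeats: cell (0,2) has L1 = 4, L2 = 3, and cell (1,0) has L1 = 4, L2 = 3.
A repeated pair means some other pair never occurs (only 5 distinct pairs out of 25), so the squares are not orthogonal.
Conclusion: NO.

NO


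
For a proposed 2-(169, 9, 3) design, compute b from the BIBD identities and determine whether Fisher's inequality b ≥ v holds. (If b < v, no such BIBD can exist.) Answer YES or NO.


b = λv(v − 1)/(k(k − 1)) = 3·169·168/(9·8) = 85176/72 = 1183.
Compare with v = 169: b ≥ v, so Fisher's inequality holds.

YES


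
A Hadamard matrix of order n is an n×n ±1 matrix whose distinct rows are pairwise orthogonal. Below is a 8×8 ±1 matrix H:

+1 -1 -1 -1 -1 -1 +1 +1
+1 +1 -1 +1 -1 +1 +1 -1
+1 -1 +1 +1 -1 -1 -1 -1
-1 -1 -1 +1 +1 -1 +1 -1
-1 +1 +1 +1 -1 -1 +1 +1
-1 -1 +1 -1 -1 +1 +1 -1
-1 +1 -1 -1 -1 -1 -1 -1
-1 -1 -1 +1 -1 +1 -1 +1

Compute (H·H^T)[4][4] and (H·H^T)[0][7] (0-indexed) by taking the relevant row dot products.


Row 0 of H: [1, -1, -1, -1, -1, -1, 1, 1].
Row 4 of H: [-1, 1, 1, 1, -1, -1, 1, 1].
Row 7 of H: [-1, -1, -1, 1, -1, 1, -1, 1].
(H·H^T)[4][4] = Σ_j H[4][j]·H[4][j] = (-1)² + (1)² + (1)² + (1)² + (-1)² + (-1)² + (1)² + (1)² = 1 + 1 + 1 + 1 + 1 + 1 + 1 + 1 = 8.
(H·H^T)[0][7] = Σ_j H[0][j]·H[7][j] = (1)·(-1) + (-1)·(-1) + (-1)·(-1) + (-1)·(1) + (-1)·(-1) + (-1)·(1) + (1)·(-1) + (1)·(1) = -1 + 1 + 1 + -1 + 1 + -1 + -1 + 1 = 0.
So rows 0 and 7 are orthogonal; the diagonal entry equals n = 8.

(4,4) entry = 8; (0,7) entry = 0.


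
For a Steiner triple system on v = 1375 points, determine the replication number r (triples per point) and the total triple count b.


An STS(v) is a 2-(v, 3, 1) BIBD: block size k = 3, λ = 1.
Replication: r(k − 1) = λ(v − 1) ⇒ r·2 = 1375 − 1 = 1374 ⇒ r = 687.
Block count: bk = vr ⇒ b·3 = 1375·687 = 944625 ⇒ b = 314875.
(Check via b = v(v − 1)/6 = 1375·1374/6 = 1889250/6 = 314875.)

r = 687, b = 314875.


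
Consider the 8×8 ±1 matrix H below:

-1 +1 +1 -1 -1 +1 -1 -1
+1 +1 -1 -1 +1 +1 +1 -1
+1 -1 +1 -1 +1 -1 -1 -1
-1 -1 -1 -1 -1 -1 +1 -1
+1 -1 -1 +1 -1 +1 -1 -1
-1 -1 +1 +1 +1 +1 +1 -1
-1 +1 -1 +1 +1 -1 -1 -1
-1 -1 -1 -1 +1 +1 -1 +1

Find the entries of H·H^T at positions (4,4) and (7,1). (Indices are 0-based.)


Row 1 of H: [1, 1, -1, -1, 1, 1, 1, -1].
Row 4 of H: [1, -1, -1, 1, -1, 1, -1, -1].
Row 7 of H: [-1, -1, -1, -1, 1, 1, -1, 1].
(H·H^T)[4][4] = Σ_j H[4][j]·H[4][j] = (1)² + (-1)² + (-1)² + (1)² + (-1)² + (1)² + (-1)² + (-1)² = 1 + 1 + 1 + 1 + 1 + 1 + 1 + 1 = 8.
(H·H^T)[7][1] = Σ_j H[7][j]·H[1][j] = (-1)·(1) + (-1)·(1) + (-1)·(-1) + (-1)·(-1) + (1)·(1) + (1)·(1) + (-1)·(1) + (1)·(-1) = -1 + -1 + 1 + 1 + 1 + 1 + -1 + -1 = 0.
So rows 7 and 1 are orthogonal; the diagonal entry equals n = 8.

(4,4) entry = 8; (7,1) entry = 0.


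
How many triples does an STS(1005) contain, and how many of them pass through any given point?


An STS(v) is a 2-(v, 3, 1) BIBD: block size k = 3, λ = 1.
Replication: r(k − 1) = λ(v − 1) ⇒ r·2 = 1005 − 1 = 1004 ⇒ r = 502.
Block count: bk = vr ⇒ b·3 = 1005·502 = 504510 ⇒ b = 168170.

r = 502, b = 168170.


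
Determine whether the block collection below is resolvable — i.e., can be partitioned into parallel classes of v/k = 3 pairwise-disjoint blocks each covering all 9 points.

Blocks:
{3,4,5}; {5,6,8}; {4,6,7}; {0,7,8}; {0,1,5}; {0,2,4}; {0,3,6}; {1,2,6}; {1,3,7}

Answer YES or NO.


v = 9, block size k = 3, number of blocks = 9.
For resolvability, blocks must partition into parallel classes of size v/k = 3.
Total blocks must therefore be a multiple of 3: 9 = 3·3 + 0 ⇒ divisible ✓.
Consider block {4,6,7}. The only other block(s) in the collection disjoint from it are {0,1,5} — just 1 block(s). Any parallel class containing {4,6,7} would need 2 other blocks each disjoint from it, so no parallel class of size 3 can contain {4,6,7}.
Since every block must belong to some parallel class in a resolution, the collection cannot be partitioned into parallel classes.
Resolvable? NO.

NO


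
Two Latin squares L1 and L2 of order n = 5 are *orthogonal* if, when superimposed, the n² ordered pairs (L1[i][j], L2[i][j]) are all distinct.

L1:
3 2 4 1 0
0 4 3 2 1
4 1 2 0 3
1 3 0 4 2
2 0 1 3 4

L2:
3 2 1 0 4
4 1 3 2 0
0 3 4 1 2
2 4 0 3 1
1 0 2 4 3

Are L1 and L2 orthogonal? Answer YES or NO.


Form the n² = 25 superimposed pairs (L1[i][j], L2[i][j]), row by row (rows and columns indexed from 0):
row 0: (3,3) (2,2) (4,1) (1,0) (0,4)
row 1: (0,4) (4,1) (3,3) (2,2) (1,0)
row 2: (4,0) (1,3) (2,4) (0,1) (3,2)
row 3: (1,2) (3,4) (0,0) (4,3) (2,1)
row 4: (2,1) (0,0) (1,2) (3,4) (4,3)
Orthogonality requires all 25 pairs distinct.
But the pair (0,4) repeats: cell (0,4) has L1 = 0, L2 = 4, and cell (1,0) has L1 = 0, L2 = 4.
A repeated pair means some other pair never occurs (only 15 distinct pairs out of 25), so the squares are not orthogonal.
Conclusion: NO.

NO


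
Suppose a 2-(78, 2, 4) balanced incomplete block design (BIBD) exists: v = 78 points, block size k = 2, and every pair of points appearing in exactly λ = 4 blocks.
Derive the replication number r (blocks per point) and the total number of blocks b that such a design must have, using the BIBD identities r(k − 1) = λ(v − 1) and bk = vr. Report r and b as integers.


Any 2-(v, k, λ) BIBD satisfies two necessary conditions:
  (i)  Each point sits in r blocks, and counting incidences through any fixed point gives r(k − 1) = λ(v − 1), so r = λ(v − 1)/(k − 1).
  (ii) Total incidences bk = vr, so b = vr/k.
Step 1: r = λ(v − 1)/(k − 1) = 4·(78 − 1)/(2 − 1) = 4·77/1 = 308/1 = 308.
Step 2: b = vr/k = 78·308/2 = 24024/2 = 12012.
Check integrality: r = 308 ∈ Z ✓, b = 12012 ∈ Z ✓.
(These identities are necessary conditions: they determine r and b for any design with these parameters, but do not by themselves prove that one exists.)

r = 308, b = 12012.


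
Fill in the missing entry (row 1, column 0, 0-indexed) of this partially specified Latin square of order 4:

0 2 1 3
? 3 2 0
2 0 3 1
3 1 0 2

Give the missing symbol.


Row 1 contains symbols [0, 2, 3] — missing [1].
Column 0 contains symbols [0, 2, 3] — missing [1].
The missing symbol must appear in both missing sets; intersection = [1].
Therefore the hidden value is 1.

Missing value = 1.


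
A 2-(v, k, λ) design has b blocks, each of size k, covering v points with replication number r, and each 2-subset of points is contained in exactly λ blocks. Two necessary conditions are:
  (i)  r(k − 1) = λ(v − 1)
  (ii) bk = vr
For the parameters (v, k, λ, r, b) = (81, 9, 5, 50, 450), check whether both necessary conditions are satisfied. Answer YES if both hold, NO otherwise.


Condition (i): r(k − 1) = 50·8 = 400; λ(v − 1) = 5·80 = 400. Match? YES.
Condition (ii): bk = 450·9 = 4050; vr = 81·50 = 4050. Match? YES.
Both conditions hold? YES.

YES


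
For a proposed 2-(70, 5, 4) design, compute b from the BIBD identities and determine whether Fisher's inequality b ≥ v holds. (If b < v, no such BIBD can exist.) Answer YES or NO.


r = λ(v − 1)/(k − 1) = 4·69/4 = 69.
b = vr/k = 70·69/5 = 966.
Fisher's inequality: b ≥ v ⇔ 966 ≥ 70? YES.

YES


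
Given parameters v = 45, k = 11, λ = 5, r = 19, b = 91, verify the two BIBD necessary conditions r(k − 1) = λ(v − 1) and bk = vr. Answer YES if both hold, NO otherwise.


Condition (i): r(k − 1) = 19·10 = 190; λ(v − 1) = 5·44 = 220. Match? NO.
Condition (ii): bk = 91·11 = 1001; vr = 45·19 = 855. Match? NO.
Both conditions hold? NO.

NO


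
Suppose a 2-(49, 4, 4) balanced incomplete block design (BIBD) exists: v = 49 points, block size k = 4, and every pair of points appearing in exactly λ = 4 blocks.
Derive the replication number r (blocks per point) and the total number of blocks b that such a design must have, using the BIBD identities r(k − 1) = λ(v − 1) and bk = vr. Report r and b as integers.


Any 2-(v, k, λ) BIBD satisfies two necessary conditions:
  (i)  Each point sits in r blocks, and counting incidences through any fixed point gives r(k − 1) = λ(v − 1), so r = λ(v − 1)/(k − 1).
  (ii) Total incidences bk = vr, so b = vr/k.
Step 1: r = λ(v − 1)/(k − 1) = 4·(49 − 1)/(4 − 1) = 4·48/3 = 192/3 = 64.
Step 2: b = vr/k = 49·64/4 = 3136/4 = 784.
Check integrality: r = 64 ∈ Z ✓, b = 784 ∈ Z ✓.
(These identities are necessary conditions: they determine r and b for any design with these parameters, but do not by themselves prove that one exists.)

r = 64, b = 784.


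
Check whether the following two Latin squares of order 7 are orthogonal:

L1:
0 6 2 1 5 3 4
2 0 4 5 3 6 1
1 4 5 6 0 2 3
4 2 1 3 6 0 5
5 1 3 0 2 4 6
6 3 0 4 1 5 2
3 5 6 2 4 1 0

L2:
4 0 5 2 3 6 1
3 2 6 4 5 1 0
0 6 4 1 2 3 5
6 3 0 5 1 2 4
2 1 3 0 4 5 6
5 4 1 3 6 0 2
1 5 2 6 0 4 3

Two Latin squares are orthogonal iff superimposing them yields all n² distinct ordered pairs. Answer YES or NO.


Form the n² = 49 superimposed pairs (L1[i][j], L2[i][j]), row by row (rows and columns indexed from 0):
row 0: (0,4) (6,0) (2,5) (1,2) (5,3) (3,6) (4,1)
row 1: (2,3) (0,2) (4,6) (5,4) (3,5) (6,1) (1,0)
row 2: (1,0) (4,6) (5,4) (6,1) (0,2) (2,3) (3,5)
row 3: (4,6) (2,3) (1,0) (3,5) (6,1) (0,2) (5,4)
row 4: (5,2) (1,1) (3,3) (0,0) (2,4) (4,5) (6,6)
row 5: (6,5) (3,4) (0,1) (4,3) (1,6) (5,0) (2,2)
row 6: (3,1) (5,5) (6,2) (2,6) (4,0) (1,4) (0,3)
Orthogonality requires all 49 pairs distinct.
But the pair (1,0) repeats: cell (1,6) has L1 = 1, L2 = 0, and cell (2,0) has L1 = 1, L2 = 0.
A repeated pair means some other pair never occurs (only 35 distinct pairs out of 49), so the squares are not orthogonal.
Conclusion: NO.

NO


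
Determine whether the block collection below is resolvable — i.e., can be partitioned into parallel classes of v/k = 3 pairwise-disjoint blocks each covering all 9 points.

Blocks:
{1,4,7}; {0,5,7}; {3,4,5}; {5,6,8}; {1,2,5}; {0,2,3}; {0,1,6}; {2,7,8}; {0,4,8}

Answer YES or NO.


v = 9, block size k = 3, number of blocks = 9.
For resolvability, blocks must partition into parallel classes of size v/k = 3.
Total blocks must therefore be a multiple of 3: 9 = 3·3 + 0 ⇒ divisible ✓.
Consider block {0,5,7}. It intersects every other block in the collection, so no parallel class of size 3 can contain it.
Since every block must belong to some parallel class in a resolution, the collection cannot be partitioned into parallel classes.
Resolvable? NO.

NO


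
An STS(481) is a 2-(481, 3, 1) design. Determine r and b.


An STS(v) is a 2-(v, 3, 1) BIBD: block size k = 3, λ = 1.
Replication: r(k − 1) = λ(v − 1) ⇒ r·2 = 481 − 1 = 480 ⇒ r = 240.
Block count: b = v(v − 1)/6 = 481·480/6 = 230880/6 = 38480.

r = 240, b = 38480.


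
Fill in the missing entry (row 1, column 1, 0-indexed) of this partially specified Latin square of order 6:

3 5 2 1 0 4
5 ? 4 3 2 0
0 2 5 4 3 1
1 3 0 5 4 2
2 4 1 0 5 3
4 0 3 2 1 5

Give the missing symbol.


Row 1 contains symbols [0, 2, 3, 4, 5] — missing [1].
Column 1 contains symbols [0, 2, 3, 4, 5] — missing [1].
The missing symbol must appear in both missing sets; intersection = [1].
Therefore the hidden value is 1.

Missing value = 1.


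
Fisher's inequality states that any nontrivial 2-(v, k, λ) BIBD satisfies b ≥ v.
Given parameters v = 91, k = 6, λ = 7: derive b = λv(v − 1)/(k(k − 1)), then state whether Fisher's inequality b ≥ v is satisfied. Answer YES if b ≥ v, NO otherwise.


b = λv(v − 1)/(k(k − 1)) = 7·91·90/(6·5) = 57330/30 = 1911.
Compare with v = 91: b ≥ v, so Fisher's inequality holds.

YES


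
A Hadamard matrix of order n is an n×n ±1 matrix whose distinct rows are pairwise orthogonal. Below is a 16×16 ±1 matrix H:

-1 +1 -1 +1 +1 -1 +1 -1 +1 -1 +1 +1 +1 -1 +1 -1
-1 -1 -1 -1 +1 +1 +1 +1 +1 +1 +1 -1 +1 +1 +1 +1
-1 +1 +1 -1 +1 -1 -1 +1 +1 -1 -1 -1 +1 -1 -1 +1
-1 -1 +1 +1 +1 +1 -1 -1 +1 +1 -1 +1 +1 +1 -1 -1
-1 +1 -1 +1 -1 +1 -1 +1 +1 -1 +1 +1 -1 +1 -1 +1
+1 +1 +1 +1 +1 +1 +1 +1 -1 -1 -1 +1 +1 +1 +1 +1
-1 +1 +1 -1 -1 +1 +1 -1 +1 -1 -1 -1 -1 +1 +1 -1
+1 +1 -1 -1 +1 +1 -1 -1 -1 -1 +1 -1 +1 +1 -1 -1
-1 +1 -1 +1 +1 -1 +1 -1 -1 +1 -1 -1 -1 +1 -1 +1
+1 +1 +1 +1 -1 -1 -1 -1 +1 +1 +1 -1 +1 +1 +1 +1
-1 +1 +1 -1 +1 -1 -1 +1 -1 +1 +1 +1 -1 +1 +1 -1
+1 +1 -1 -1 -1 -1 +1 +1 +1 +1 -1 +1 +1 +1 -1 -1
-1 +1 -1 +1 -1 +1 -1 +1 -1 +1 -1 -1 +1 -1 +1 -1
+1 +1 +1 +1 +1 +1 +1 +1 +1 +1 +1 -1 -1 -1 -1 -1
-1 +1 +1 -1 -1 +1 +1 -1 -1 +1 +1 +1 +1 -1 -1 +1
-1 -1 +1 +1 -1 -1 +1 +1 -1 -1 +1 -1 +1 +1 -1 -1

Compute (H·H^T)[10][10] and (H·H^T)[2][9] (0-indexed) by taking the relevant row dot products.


Row 2 of H: [-1, 1, 1, -1, 1, -1, -1, 1, 1, -1, -1, -1, 1, -1, -1, 1].
Row 9 of H: [1, 1, 1, 1, -1, -1, -1, -1, 1, 1, 1, -1, 1, 1, 1, 1].
Row 10 of H: [-1, 1, 1, -1, 1, -1, -1, 1, -1, 1, 1, 1, -1, 1, 1, -1].
(H·H^T)[10][10] = Σ_j H[10][j]·H[10][j] = (-1)² + (1)² + (1)² + (-1)² + (1)² + (-1)² + (-1)² + (1)² + (-1)² + (1)² + (1)² + (1)² + (-1)² + (1)² + (1)² + (-1)² = 1 + 1 + 1 + 1 + 1 + 1 + 1 + 1 + 1 + 1 + 1 + 1 + 1 + 1 + 1 + 1 = 16.
(H·H^T)[2][9] = Σ_j H[2][j]·H[9][j] = (-1)·(1) + (1)·(1) + (1)·(1) + (-1)·(1) + (1)·(-1) + (-1)·(-1) + (-1)·(-1) + (1)·(-1) + (1)·(1) + (-1)·(1) + (-1)·(1) + (-1)·(-1) + (1)·(1) + (-1)·(1) + (-1)·(1) + (1)·(1) = -1 + 1 + 1 + -1 + -1 + 1 + 1 + -1 + 1 + -1 + -1 + 1 + 1 + -1 + -1 + 1 = 0.
So rows 2 and 9 are orthogonal; the diagonal entry equals n = 16.

(10,10) entry = 16; (2,9) entry = 0.


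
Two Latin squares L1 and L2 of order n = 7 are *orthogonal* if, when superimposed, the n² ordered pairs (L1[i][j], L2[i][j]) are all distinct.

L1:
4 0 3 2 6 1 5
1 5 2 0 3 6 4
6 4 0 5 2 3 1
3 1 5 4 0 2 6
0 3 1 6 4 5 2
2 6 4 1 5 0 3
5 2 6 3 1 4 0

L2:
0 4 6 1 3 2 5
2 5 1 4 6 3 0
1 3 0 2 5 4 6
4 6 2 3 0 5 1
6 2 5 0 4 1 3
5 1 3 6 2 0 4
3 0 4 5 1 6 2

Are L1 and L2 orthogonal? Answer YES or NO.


Form the n² = 49 superimposed pairs (L1[i][j], L2[i][j]), row by row (rows and columns indexed from 0):
row 0: (4,0) (0,4) (3,6) (2,1) (6,3) (1,2) (5,5)
row 1: (1,2) (5,5) (2,1) (0,4) (3,6) (6,3) (4,0)
row 2: (6,1) (4,3) (0,0) (5,2) (2,5) (3,4) (1,6)
row 3: (3,4) (1,6) (5,2) (4,3) (0,0) (2,5) (6,1)
row 4: (0,6) (3,2) (1,5) (6,0) (4,4) (5,1) (2,3)
row 5: (2,5) (6,1) (4,3) (1,6) (5,2) (0,0) (3,4)
row 6: (5,3) (2,0) (6,4) (3,5) (1,1) (4,6) (0,2)
Orthogonality requires all 49 pairs distinct.
But the pair (1,2) repeats: cell (0,5) has L1 = 1, L2 = 2, and cell (1,0) has L1 = 1, L2 = 2.
A repeated pair means some other pair never occurs (only 28 distinct pairs out of 49), so the squares are not orthogonal.
Conclusion: NO.

NO


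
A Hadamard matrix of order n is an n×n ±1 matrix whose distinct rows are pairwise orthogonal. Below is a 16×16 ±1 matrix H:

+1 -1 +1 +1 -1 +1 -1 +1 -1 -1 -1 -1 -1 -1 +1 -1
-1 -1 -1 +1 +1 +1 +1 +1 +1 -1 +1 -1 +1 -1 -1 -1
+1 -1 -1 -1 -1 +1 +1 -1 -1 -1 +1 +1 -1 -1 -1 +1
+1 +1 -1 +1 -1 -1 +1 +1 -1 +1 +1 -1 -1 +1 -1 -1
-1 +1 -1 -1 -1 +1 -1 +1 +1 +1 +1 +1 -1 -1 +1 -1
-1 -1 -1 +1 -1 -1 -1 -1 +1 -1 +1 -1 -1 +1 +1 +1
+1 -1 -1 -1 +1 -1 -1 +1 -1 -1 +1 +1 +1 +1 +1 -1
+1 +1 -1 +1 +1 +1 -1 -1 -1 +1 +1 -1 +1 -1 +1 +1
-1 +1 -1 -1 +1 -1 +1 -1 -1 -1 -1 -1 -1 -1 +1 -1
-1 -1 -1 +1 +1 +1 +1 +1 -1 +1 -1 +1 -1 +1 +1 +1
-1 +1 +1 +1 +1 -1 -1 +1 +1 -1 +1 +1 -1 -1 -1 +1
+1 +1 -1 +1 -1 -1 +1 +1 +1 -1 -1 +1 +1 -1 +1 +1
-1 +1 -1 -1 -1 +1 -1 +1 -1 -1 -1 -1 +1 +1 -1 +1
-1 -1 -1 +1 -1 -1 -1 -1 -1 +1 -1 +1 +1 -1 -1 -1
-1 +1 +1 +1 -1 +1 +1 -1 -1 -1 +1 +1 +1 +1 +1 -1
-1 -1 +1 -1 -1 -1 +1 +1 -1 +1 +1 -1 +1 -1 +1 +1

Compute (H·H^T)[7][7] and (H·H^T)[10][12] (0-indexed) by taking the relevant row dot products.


Row 7 of H: [1, 1, -1, 1, 1, 1, -1, -1, -1, 1, 1, -1, 1, -1, 1, 1].
Row 10 of H: [-1, 1, 1, 1, 1, -1, -1, 1, 1, -1, 1, 1, -1, -1, -1, 1].
Row 12 of H: [-1, 1, -1, -1, -1, 1, -1, 1, -1, -1, -1, -1, 1, 1, -1, 1].
(H·H^T)[7][7] = Σ_j H[7][j]·H[7][j] = (1)² + (1)² + (-1)² + (1)² + (1)² + (1)² + (-1)² + (-1)² + (-1)² + (1)² + (1)² + (-1)² + (1)² + (-1)² + (1)² + (1)² = 1 + 1 + 1 + 1 + 1 + 1 + 1 + 1 + 1 + 1 + 1 + 1 + 1 + 1 + 1 + 1 = 16.
(H·H^T)[10][12] = Σ_j H[10][j]·H[12][j] = (-1)·(-1) + (1)·(1) + (1)·(-1) + (1)·(-1) + (1)·(-1) + (-1)·(1) + (-1)·(-1) + (1)·(1) + (1)·(-1) + (-1)·(-1) + (1)·(-1) + (1)·(-1) + (-1)·(1) + (-1)·(1) + (-1)·(-1) + (1)·(1) = 1 + 1 + -1 + -1 + -1 + -1 + 1 + 1 + -1 + 1 + -1 + -1 + -1 + -1 + 1 + 1 = -2.
Rows 10 and 12 are not orthogonal (dot product = -2 ≠ 0), so H is not a Hadamard matrix.

(7,7) entry = 16; (10,12) entry = -2.
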